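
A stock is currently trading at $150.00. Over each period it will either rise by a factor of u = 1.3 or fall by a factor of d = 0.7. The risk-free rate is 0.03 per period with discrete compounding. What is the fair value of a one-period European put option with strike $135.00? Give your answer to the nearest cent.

Risk-neutral probability p = (1 + 0.03 − 0.7)/(1.3 − 0.7) = 0.3300/0.6000 = 0.5500
Terminal stock prices: S_u = 195, S_d = 105
Terminal payoffs (K − S): max(-60, 0) = 0, max(30, 0) = 30
Node 0 (S = 150): V_0 = 1/1.03·[0.5500·0.0000 + 0.4500·30.0000] = 13.1068

$13.11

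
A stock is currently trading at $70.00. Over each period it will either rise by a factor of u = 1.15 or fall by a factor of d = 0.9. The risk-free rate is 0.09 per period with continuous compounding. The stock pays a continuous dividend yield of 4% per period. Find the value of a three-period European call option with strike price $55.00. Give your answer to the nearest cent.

$20.29

Per-period risk-free factor R = e^0.09 = 1.0942; dividend-adjusted growth = e^(0.09−0.04) = 1.0513.
Risk-neutral probability p = (1.0513 − 0.9)/(1.15 − 0.9) = 0.1513/0.2500 = 0.6051
Terminal stock prices: S_uuu = 106.5, S_uud = 83.32, S_udd = 65.2, S_ddd = 51.03
Terminal payoffs (S − K): max(51.46, 0) = 51.46, max(28.32, 0) = 28.32, max(10.2, 0) = 10.2, max(-3.97, 0) = 0
Node uu (S = 92.57): V_uu = e^(−0.09)·[0.6051·51.4612 + 0.3949·28.3175] = 38.6789
Node ud (S = 72.45): V_ud = e^(−0.09)·[0.6051·28.3175 + 0.3949·10.2050] = 19.3430
Node dd (S = 56.7): V_dd = e^(−0.09)·[0.6051·10.2050 + 0.3949·0.0000] = 5.6434
Node u (S = 80.5): V_u = e^(−0.09)·[0.6051·38.6789 + 0.3949·19.3430] = 28.3710
Node d (S = 63): V_d = e^(−0.09)·[0.6051·19.3430 + 0.3949·5.6434] = 12.7336
Node 0 (S = 70): V_0 = e^(−0.09)·[0.6051·28.3710 + 0.3949·12.7336] = 20.2852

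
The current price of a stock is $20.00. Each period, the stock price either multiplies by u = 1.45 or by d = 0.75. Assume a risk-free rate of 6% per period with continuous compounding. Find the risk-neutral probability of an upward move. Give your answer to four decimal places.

Risk-neutral probability p = (e^0.06 − 0.75)/(1.45 − 0.75) = 0.3118/0.7000 = 0.4455

p = 0.4455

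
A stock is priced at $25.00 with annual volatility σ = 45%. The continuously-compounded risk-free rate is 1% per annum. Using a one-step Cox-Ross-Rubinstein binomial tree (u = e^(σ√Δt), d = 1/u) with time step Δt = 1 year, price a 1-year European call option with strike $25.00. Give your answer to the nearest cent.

$5.63

CRR parameters: u = e^(σ√Δt) = e^(0.45·√1) = 1.5683, d = 1/u = 0.6376
Per-period rate: rΔt = 0.01·1 = 0.01, so R = e^0.01 = 1.0101
Risk-neutral probability p = (e^0.01 − 0.6376)/(1.5683 − 0.6376) = 0.3724/0.9307 = 0.4002
Terminal stock prices: S_u = 39.21, S_d = 15.94
Terminal payoffs (S − K): max(14.21, 0) = 14.21, max(-9.059, 0) = 0
Node 0 (S = 25): V_0 = e^(−0.01)·[0.4002·14.2078 + 0.5998·0.0000] = 5.6288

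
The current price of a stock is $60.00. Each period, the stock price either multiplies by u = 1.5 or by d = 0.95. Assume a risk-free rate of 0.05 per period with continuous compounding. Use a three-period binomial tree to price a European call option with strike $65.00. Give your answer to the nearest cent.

Risk-neutral probability p = (e^0.05 − 0.95)/(1.5 − 0.95) = 0.1013/0.5500 = 0.1841
Terminal stock prices: S_uuu = 202.5, S_uud = 128.2, S_udd = 81.22, S_ddd = 51.44
Terminal payoffs (S − K): max(137.5, 0) = 137.5, max(63.25, 0) = 63.25, max(16.22, 0) = 16.22, max(-13.56, 0) = 0
Node uu (S = 135): V_uu = e^(−0.05)·[0.1841·137.5000 + 0.8159·63.2500] = 73.1701
Node ud (S = 85.5): V_ud = e^(−0.05)·[0.1841·63.2500 + 0.8159·16.2250] = 23.6701
Node dd (S = 54.15): V_dd = e^(−0.05)·[0.1841·16.2250 + 0.8159·0.0000] = 2.8418
Node u (S = 90): V_u = e^(−0.05)·[0.1841·73.1701 + 0.8159·23.6701] = 31.1856
Node d (S = 57): V_d = e^(−0.05)·[0.1841·23.6701 + 0.8159·2.8418] = 6.3513
Node 0 (S = 60): V_0 = e^(−0.05)·[0.1841·31.1856 + 0.8159·6.3513] = 10.3912

$10.39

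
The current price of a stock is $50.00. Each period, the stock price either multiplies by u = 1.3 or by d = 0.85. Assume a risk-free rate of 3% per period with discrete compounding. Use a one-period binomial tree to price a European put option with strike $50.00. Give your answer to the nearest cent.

$4.37

Risk-neutral probability p = (1 + 0.03 − 0.85)/(1.3 − 0.85) = 0.1800/0.4500 = 0.4000
Terminal stock prices: S_u = 65, S_d = 42.5
Terminal payoffs (K − S): max(-15, 0) = 0, max(7.5, 0) = 7.5
Node 0 (S = 50): V_0 = 1/1.03·[0.4000·0.0000 + 0.6000·7.5000] = 4.3689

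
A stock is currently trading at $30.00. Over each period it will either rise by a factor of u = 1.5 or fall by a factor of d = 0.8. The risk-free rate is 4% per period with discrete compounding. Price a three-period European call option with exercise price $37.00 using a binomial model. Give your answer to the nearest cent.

$5.80

Risk-neutral probability p = (1 + 0.04 − 0.8)/(1.5 − 0.8) = 0.2400/0.7000 = 0.3429
Terminal stock prices: S_uuu = 101.2, S_uud = 54, S_udd = 28.8, S_ddd = 15.36
Terminal payoffs (S − K): max(64.25, 0) = 64.25, max(17, 0) = 17, max(-8.2, 0) = 0, max(-21.64, 0) = 0
Node uu (S = 67.5): V_uu = 1/1.04·[0.3429·64.2500 + 0.6571·17.0000] = 31.9231
Node ud (S = 36): V_ud = 1/1.04·[0.3429·17.0000 + 0.6571·0.0000] = 5.6044
Node dd (S = 19.2): V_dd = 1/1.04·[0.3429·0.0000 + 0.6571·0.0000] = 0.0000
Node u (S = 45): V_u = 1/1.04·[0.3429·31.9231 + 0.6571·5.6044] = 14.0653
Node d (S = 24): V_d = 1/1.04·[0.3429·5.6044 + 0.6571·0.0000] = 1.8476
Node 0 (S = 30): V_0 = 1/1.04·[0.3429·14.0653 + 0.6571·1.8476] = 5.8044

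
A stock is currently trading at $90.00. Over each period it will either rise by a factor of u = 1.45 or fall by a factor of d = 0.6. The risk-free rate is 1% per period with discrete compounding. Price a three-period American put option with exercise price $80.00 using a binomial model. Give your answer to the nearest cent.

Risk-neutral probability p = (1 + 0.01 − 0.6)/(1.45 − 0.6) = 0.4100/0.8500 = 0.4824
Terminal stock prices: S_uuu = 274.4, S_uud = 113.5, S_udd = 46.98, S_ddd = 19.44
Terminal payoffs (K − S): max(-194.4, 0) = 0, max(-33.53, 0) = 0, max(33.02, 0) = 33.02, max(60.56, 0) = 60.56
Node uu (S = 189.2): continuation = 1/1.01·[0.4824·0.0000 + 0.5176·0.0000] = 0.0000; exercise value = 0.0000 ≤ continuation, so V_uu = 0.0000
Node ud (S = 78.3): continuation = 1/1.01·[0.4824·0.0000 + 0.5176·33.0200] = 16.9235; exercise value = 1.7000 ≤ continuation, so V_ud = 16.9235
Node dd (S = 32.4): continuation = 1/1.01·[0.4824·33.0200 + 0.5176·60.5600] = 46.8079; exercise value = 47.6000 > continuation, so V_dd = 47.6000 (exercise)
Node u (S = 130.5): continuation = 1/1.01·[0.4824·0.0000 + 0.5176·16.9235] = 8.6736; exercise value = 0.0000 ≤ continuation, so V_u = 8.6736
Node d (S = 54): continuation = 1/1.01·[0.4824·16.9235 + 0.5176·47.6000] = 32.4783; exercise value = 26.0000 ≤ continuation, so V_d = 32.4783
Node 0 (S = 90): continuation = 1/1.01·[0.4824·8.6736 + 0.5176·32.4783] = 20.7882; exercise value = 0.0000 ≤ continuation, so V_0 = 20.7882

$20.79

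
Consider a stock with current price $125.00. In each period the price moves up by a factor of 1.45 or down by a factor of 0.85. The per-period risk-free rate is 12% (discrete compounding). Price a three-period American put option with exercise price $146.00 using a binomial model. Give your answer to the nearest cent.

Risk-neutral probability p = (1 + 0.12 − 0.85)/(1.45 − 0.85) = 0.2700/0.6000 = 0.4500
Terminal stock prices: S_uuu = 381.1, S_uud = 223.4, S_udd = 131, S_ddd = 76.77
Terminal payoffs (K − S): max(-235.1, 0) = 0, max(-77.39, 0) = 0, max(15.05, 0) = 15.05, max(69.23, 0) = 69.23
Node uu (S = 262.8): continuation = 1/1.12·[0.4500·0.0000 + 0.5500·0.0000] = 0.0000; exercise value = 0.0000 ≤ continuation, so V_uu = 0.0000
Node ud (S = 154.1): continuation = 1/1.12·[0.4500·0.0000 + 0.5500·15.0469] = 7.3891; exercise value = 0.0000 ≤ continuation, so V_ud = 7.3891
Node dd (S = 90.31): continuation = 1/1.12·[0.4500·15.0469 + 0.5500·69.2344] = 40.0446; exercise value = 55.6875 > continuation, so V_dd = 55.6875 (exercise)
Node u (S = 181.2): continuation = 1/1.12·[0.4500·0.0000 + 0.5500·7.3891] = 3.6286; exercise value = 0.0000 ≤ continuation, so V_u = 3.6286
Node d (S = 106.2): continuation = 1/1.12·[0.4500·7.3891 + 0.5500·55.6875] = 30.3154; exercise value = 39.7500 > continuation, so V_d = 39.7500 (exercise)
Node 0 (S = 125): continuation = 1/1.12·[0.4500·3.6286 + 0.5500·39.7500] = 20.9780; exercise value = 21.0000 > continuation, so V_0 = 21.0000 (exercise)

$21.00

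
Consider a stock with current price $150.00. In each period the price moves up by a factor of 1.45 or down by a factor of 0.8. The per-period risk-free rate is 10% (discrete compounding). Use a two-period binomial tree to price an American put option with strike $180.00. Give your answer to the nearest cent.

Risk-neutral probability p = (1 + 0.1 − 0.8)/(1.45 − 0.8) = 0.3000/0.6500 = 0.4615
Terminal stock prices: S_uu = 315.4, S_ud = 174, S_dd = 96
Terminal payoffs (K − S): max(-135.4, 0) = 0, max(6, 0) = 6, max(84, 0) = 84
Node u (S = 217.5): continuation = 1/1.1·[0.4615·0.0000 + 0.5385·6.0000] = 2.9371; exercise value = 0.0000 ≤ continuation, so V_u = 2.9371
Node d (S = 120): continuation = 1/1.1·[0.4615·6.0000 + 0.5385·84.0000] = 43.6364; exercise value = 60.0000 > continuation, so V_d = 60.0000 (exercise)
Node 0 (S = 150): continuation = 1/1.1·[0.4615·2.9371 + 0.5385·60.0000] = 30.6030; exercise value = 30.0000 ≤ continuation, so V_0 = 30.6030

$30.60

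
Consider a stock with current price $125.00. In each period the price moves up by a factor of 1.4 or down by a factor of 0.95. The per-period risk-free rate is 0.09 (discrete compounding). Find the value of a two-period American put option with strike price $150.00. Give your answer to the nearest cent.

$25.00

Risk-neutral probability p = (1 + 0.09 − 0.95)/(1.4 − 0.95) = 0.1400/0.4500 = 0.3111
Terminal stock prices: S_uu = 245, S_ud = 166.2, S_dd = 112.8
Terminal payoffs (K − S): max(-95, 0) = 0, max(-16.25, 0) = 0, max(37.19, 0) = 37.19
Node u (S = 175): continuation = 1/1.09·[0.3111·0.0000 + 0.6889·0.0000] = 0.0000; exercise value = 0.0000 ≤ continuation, so V_u = 0.0000
Node d (S = 118.8): continuation = 1/1.09·[0.3111·0.0000 + 0.6889·37.1875] = 23.5028; exercise value = 31.2500 > continuation, so V_d = 31.2500 (exercise)
Node 0 (S = 125): continuation = 1/1.09·[0.3111·0.0000 + 0.6889·31.2500] = 19.7503; exercise value = 25.0000 > continuation, so V_0 = 25.0000 (exercise)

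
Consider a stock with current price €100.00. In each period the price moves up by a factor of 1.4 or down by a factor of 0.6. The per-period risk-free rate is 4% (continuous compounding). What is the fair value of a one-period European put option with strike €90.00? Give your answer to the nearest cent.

Risk-neutral probability p = (e^0.04 − 0.6)/(1.4 − 0.6) = 0.4408/0.8000 = 0.5510
Terminal stock prices: S_u = 140, S_d = 60
Terminal payoffs (K − S): max(-50, 0) = 0, max(30, 0) = 30
Node 0 (S = 100): V_0 = e^(−0.04)·[0.5510·0.0000 + 0.4490·30.0000] = 12.9414

€12.94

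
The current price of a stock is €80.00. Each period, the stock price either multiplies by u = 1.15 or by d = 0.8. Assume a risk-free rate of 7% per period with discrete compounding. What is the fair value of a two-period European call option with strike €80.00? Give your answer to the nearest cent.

€13.41

Risk-neutral probability p = (1 + 0.07 − 0.8)/(1.15 − 0.8) = 0.2700/0.3500 = 0.7714
Terminal stock prices: S_uu = 105.8, S_ud = 73.6, S_dd = 51.2
Terminal payoffs (S − K): max(25.8, 0) = 25.8, max(-6.4, 0) = 0, max(-28.8, 0) = 0
Node u (S = 92): V_u = 1/1.07·[0.7714·25.8000 + 0.2286·0.0000] = 18.6008
Node d (S = 64): V_d = 1/1.07·[0.7714·0.0000 + 0.2286·0.0000] = 0.0000
Node 0 (S = 80): V_0 = 1/1.07·[0.7714·18.6008 + 0.2286·0.0000] = 13.4105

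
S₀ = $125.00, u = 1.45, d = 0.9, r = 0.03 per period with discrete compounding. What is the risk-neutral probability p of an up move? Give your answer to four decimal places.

Risk-neutral probability p = (1 + 0.03 − 0.9)/(1.45 − 0.9) = 0.1300/0.5500 = 0.2364

p = 0.2364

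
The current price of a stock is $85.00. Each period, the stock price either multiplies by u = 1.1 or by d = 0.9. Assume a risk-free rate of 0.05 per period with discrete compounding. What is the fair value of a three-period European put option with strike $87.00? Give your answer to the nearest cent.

$1.71

Risk-neutral probability p = (1 + 0.05 − 0.9)/(1.1 − 0.9) = 0.1500/0.2000 = 0.7500
Terminal stock prices: S_uuu = 113.1, S_uud = 92.57, S_udd = 75.74, S_ddd = 61.97
Terminal payoffs (K − S): max(-26.14, 0) = 0, max(-5.565, 0) = 0, max(11.26, 0) = 11.26, max(25.03, 0) = 25.03
Node uu (S = 102.9): V_uu = 1/1.05·[0.7500·0.0000 + 0.2500·0.0000] = 0.0000
Node ud (S = 84.15): V_ud = 1/1.05·[0.7500·0.0000 + 0.2500·11.2650] = 2.6821
Node dd (S = 68.85): V_dd = 1/1.05·[0.7500·11.2650 + 0.2500·25.0350] = 14.0071
Node u (S = 93.5): V_u = 1/1.05·[0.7500·0.0000 + 0.2500·2.6821] = 0.6386
Node d (S = 76.5): V_d = 1/1.05·[0.7500·2.6821 + 0.2500·14.0071] = 5.2509
Node 0 (S = 85): V_0 = 1/1.05·[0.7500·0.6386 + 0.2500·5.2509] = 1.7063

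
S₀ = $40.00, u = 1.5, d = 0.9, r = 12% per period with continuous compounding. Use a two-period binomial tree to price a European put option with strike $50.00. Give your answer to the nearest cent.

$5.34

Risk-neutral probability p = (e^0.12 − 0.9)/(1.5 − 0.9) = 0.2275/0.6000 = 0.3792
Terminal stock prices: S_uu = 90, S_ud = 54, S_dd = 32.4
Terminal payoffs (K − S): max(-40, 0) = 0, max(-4, 0) = 0, max(17.6, 0) = 17.6
Node u (S = 60): V_u = e^(−0.12)·[0.3792·0.0000 + 0.6208·0.0000] = 0.0000
Node d (S = 36): V_d = e^(−0.12)·[0.3792·0.0000 + 0.6208·17.6000] = 9.6912
Node 0 (S = 40): V_0 = e^(−0.12)·[0.3792·0.0000 + 0.6208·9.6912] = 5.3363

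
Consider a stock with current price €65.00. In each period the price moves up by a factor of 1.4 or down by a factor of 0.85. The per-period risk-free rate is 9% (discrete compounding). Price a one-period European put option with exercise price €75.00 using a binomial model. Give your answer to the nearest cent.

Risk-neutral probability p = (1 + 0.09 − 0.85)/(1.4 − 0.85) = 0.2400/0.5500 = 0.4364
Terminal stock prices: S_u = 91, S_d = 55.25
Terminal payoffs (K − S): max(-16, 0) = 0, max(19.75, 0) = 19.75
Node 0 (S = 65): V_0 = 1/1.09·[0.4364·0.0000 + 0.5636·19.7500] = 10.2127

€10.21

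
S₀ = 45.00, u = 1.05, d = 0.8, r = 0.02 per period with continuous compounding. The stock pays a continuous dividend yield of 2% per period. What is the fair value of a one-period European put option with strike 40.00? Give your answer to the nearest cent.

Per-period risk-free factor R = e^0.02 = 1.0202; dividend-adjusted growth = e^(0.02−0.02) = 1.0000.
Risk-neutral probability p = (1.0000 − 0.8)/(1.05 − 0.8) = 0.2000/0.2500 = 0.8000
Terminal stock prices: S_u = 47.25, S_d = 36
Terminal payoffs (K − S): max(-7.25, 0) = 0, max(4, 0) = 4
Node 0 (S = 45): V_0 = e^(−0.02)·[0.8000·0.0000 + 0.2000·4.0000] = 0.7842

0.78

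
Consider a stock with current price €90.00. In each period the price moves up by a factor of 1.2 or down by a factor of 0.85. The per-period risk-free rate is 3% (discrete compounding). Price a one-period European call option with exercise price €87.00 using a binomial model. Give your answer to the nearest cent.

€10.49

Risk-neutral probability p = (1 + 0.03 − 0.85)/(1.2 − 0.85) = 0.1800/0.3500 = 0.5143
Terminal stock prices: S_u = 108, S_d = 76.5
Terminal payoffs (S − K): max(21, 0) = 21, max(-10.5, 0) = 0
Node 0 (S = 90): V_0 = 1/1.03·[0.5143·21.0000 + 0.4857·0.0000] = 10.4854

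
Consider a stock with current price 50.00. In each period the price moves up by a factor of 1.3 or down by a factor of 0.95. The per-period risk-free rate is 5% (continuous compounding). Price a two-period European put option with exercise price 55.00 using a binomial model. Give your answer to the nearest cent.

4.51

Risk-neutral probability p = (e^0.05 − 0.95)/(1.3 − 0.95) = 0.1013/0.3500 = 0.2893
Terminal stock prices: S_uu = 84.5, S_ud = 61.75, S_dd = 45.12
Terminal payoffs (K − S): max(-29.5, 0) = 0, max(-6.75, 0) = 0, max(9.875, 0) = 9.875
Node u (S = 65): V_u = e^(−0.05)·[0.2893·0.0000 + 0.7107·0.0000] = 0.0000
Node d (S = 47.5): V_d = e^(−0.05)·[0.2893·0.0000 + 0.7107·9.8750] = 6.6755
Node 0 (S = 50): V_0 = e^(−0.05)·[0.2893·0.0000 + 0.7107·6.6755] = 4.5126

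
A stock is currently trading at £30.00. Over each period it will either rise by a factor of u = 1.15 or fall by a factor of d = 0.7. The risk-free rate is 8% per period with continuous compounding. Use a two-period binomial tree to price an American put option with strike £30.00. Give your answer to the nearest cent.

£1.86

Risk-neutral probability p = (e^0.08 − 0.7)/(1.15 − 0.7) = 0.3833/0.4500 = 0.8517
Terminal stock prices: S_uu = 39.67, S_ud = 24.15, S_dd = 14.7
Terminal payoffs (K − S): max(-9.675, 0) = 0, max(5.85, 0) = 5.85, max(15.3, 0) = 15.3
Node u (S = 34.5): continuation = e^(−0.08)·[0.8517·0.0000 + 0.1483·5.8500] = 0.8006; exercise value = 0.0000 ≤ continuation, so V_u = 0.8006
Node d (S = 21): continuation = e^(−0.08)·[0.8517·5.8500 + 0.1483·15.3000] = 6.6935; exercise value = 9.0000 > continuation, so V_d = 9.0000 (exercise)
Node 0 (S = 30): continuation = e^(−0.08)·[0.8517·0.8006 + 0.1483·9.0000] = 1.8612; exercise value = 0.0000 ≤ continuation, so V_0 = 1.8612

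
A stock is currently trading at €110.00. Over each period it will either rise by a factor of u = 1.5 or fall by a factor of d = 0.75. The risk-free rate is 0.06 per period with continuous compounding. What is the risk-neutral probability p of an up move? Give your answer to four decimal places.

Risk-neutral probability p = (e^0.06 − 0.75)/(1.5 − 0.75) = 0.3118/0.7500 = 0.4158

p = 0.4158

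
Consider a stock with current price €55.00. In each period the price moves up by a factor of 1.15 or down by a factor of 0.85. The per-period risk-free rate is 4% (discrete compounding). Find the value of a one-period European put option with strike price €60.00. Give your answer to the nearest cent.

€4.67

Risk-neutral probability p = (1 + 0.04 − 0.85)/(1.15 − 0.85) = 0.1900/0.3000 = 0.6333
Terminal stock prices: S_u = 63.25, S_d = 46.75
Terminal payoffs (K − S): max(-3.25, 0) = 0, max(13.25, 0) = 13.25
Node 0 (S = 55): V_0 = 1/1.04·[0.6333·0.0000 + 0.3667·13.2500] = 4.6715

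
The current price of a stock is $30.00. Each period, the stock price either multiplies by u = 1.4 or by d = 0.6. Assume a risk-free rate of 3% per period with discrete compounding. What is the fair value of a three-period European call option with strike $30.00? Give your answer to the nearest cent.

$9.37

Risk-neutral probability p = (1 + 0.03 − 0.6)/(1.4 − 0.6) = 0.4300/0.8000 = 0.5375
Terminal stock prices: S_uuu = 82.32, S_uud = 35.28, S_udd = 15.12, S_ddd = 6.48
Terminal payoffs (S − K): max(52.32, 0) = 52.32, max(5.28, 0) = 5.28, max(-14.88, 0) = 0, max(-23.52, 0) = 0
Node uu (S = 58.8): V_uu = 1/1.03·[0.5375·52.3200 + 0.4625·5.2800] = 29.6738
Node ud (S = 25.2): V_ud = 1/1.03·[0.5375·5.2800 + 0.4625·0.0000] = 2.7553
Node dd (S = 10.8): V_dd = 1/1.03·[0.5375·0.0000 + 0.4625·0.0000] = 0.0000
Node u (S = 42): V_u = 1/1.03·[0.5375·29.6738 + 0.4625·2.7553] = 16.7223
Node d (S = 18): V_d = 1/1.03·[0.5375·2.7553 + 0.4625·0.0000] = 1.4379
Node 0 (S = 30): V_0 = 1/1.03·[0.5375·16.7223 + 0.4625·1.4379] = 9.3721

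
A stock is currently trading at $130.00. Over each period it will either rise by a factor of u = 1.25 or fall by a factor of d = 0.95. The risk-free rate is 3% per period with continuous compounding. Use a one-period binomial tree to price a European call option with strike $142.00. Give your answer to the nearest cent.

$5.34

Risk-neutral probability p = (e^0.03 − 0.95)/(1.25 − 0.95) = 0.0805/0.3000 = 0.2682
Terminal stock prices: S_u = 162.5, S_d = 123.5
Terminal payoffs (S − K): max(20.5, 0) = 20.5, max(-18.5, 0) = 0
Node 0 (S = 130): V_0 = e^(−0.03)·[0.2682·20.5000 + 0.7318·0.0000] = 5.3352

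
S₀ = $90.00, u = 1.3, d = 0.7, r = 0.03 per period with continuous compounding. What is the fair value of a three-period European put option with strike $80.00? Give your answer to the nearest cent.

Risk-neutral probability p = (e^0.03 − 0.7)/(1.3 − 0.7) = 0.3305/0.6000 = 0.5508
Terminal stock prices: S_uuu = 197.7, S_uud = 106.5, S_udd = 57.33, S_ddd = 30.87
Terminal payoffs (K − S): max(-117.7, 0) = 0, max(-26.47, 0) = 0, max(22.67, 0) = 22.67, max(49.13, 0) = 49.13
Node uu (S = 152.1): V_uu = e^(−0.03)·[0.5508·0.0000 + 0.4492·0.0000] = 0.0000
Node ud (S = 81.9): V_ud = e^(−0.03)·[0.5508·0.0000 + 0.4492·22.6700] = 9.8833
Node dd (S = 44.1): V_dd = e^(−0.03)·[0.5508·22.6700 + 0.4492·49.1300] = 33.5356
Node u (S = 117): V_u = e^(−0.03)·[0.5508·0.0000 + 0.4492·9.8833] = 4.3088
Node d (S = 63): V_d = e^(−0.03)·[0.5508·9.8833 + 0.4492·33.5356] = 19.9028
Node 0 (S = 90): V_0 = e^(−0.03)·[0.5508·4.3088 + 0.4492·19.9028] = 10.9799

$10.98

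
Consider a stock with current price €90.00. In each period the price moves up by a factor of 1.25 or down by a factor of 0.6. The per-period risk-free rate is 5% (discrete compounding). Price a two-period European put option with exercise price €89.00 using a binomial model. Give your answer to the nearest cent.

Risk-neutral probability p = (1 + 0.05 − 0.6)/(1.25 − 0.6) = 0.4500/0.6500 = 0.6923
Terminal stock prices: S_uu = 140.6, S_ud = 67.5, S_dd = 32.4
Terminal payoffs (K − S): max(-51.62, 0) = 0, max(21.5, 0) = 21.5, max(56.6, 0) = 56.6
Node u (S = 112.5): V_u = 1/1.05·[0.6923·0.0000 + 0.3077·21.5000] = 6.3004
Node d (S = 54): V_d = 1/1.05·[0.6923·21.5000 + 0.3077·56.6000] = 30.7619
Node 0 (S = 90): V_0 = 1/1.05·[0.6923·6.3004 + 0.3077·30.7619] = 13.1686

€13.17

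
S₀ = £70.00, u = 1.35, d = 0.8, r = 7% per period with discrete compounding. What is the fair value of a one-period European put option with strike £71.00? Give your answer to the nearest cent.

£7.14

Risk-neutral probability p = (1 + 0.07 − 0.8)/(1.35 − 0.8) = 0.2700/0.5500 = 0.4909
Terminal stock prices: S_u = 94.5, S_d = 56
Terminal payoffs (K − S): max(-23.5, 0) = 0, max(15, 0) = 15
Node 0 (S = 70): V_0 = 1/1.07·[0.4909·0.0000 + 0.5091·15.0000] = 7.1368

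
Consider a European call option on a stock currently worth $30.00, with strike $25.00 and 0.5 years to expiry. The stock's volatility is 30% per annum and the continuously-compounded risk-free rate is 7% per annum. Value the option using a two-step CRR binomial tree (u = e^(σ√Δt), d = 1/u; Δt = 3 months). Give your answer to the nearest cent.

$6.47

CRR parameters: u = e^(σ√Δt) = e^(0.3·√0.25) = 1.1618, d = 1/u = 0.8607
Per-period rate: rΔt = 0.07·0.25 = 0.0175, so R = e^0.0175 = 1.0177
Risk-neutral probability p = (e^0.0175 − 0.8607)/(1.1618 − 0.8607) = 0.1569/0.3011 = 0.5212
Terminal stock prices: S_uu = 40.5, S_ud = 30, S_dd = 22.22
Terminal payoffs (S − K): max(15.5, 0) = 15.5, max(5, 0) = 5, max(-2.775, 0) = 0
Node u (S = 34.86): V_u = e^(−0.0175)·[0.5212·15.4958 + 0.4788·5.0000] = 10.2887
Node d (S = 25.82): V_d = e^(−0.0175)·[0.5212·5.0000 + 0.4788·0.0000] = 2.5608
Node 0 (S = 30): V_0 = e^(−0.0175)·[0.5212·10.2887 + 0.4788·2.5608] = 6.4743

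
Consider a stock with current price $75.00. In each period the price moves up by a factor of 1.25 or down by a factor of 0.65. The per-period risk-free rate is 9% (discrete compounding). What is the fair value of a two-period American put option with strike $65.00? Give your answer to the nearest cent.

$4.64

Risk-neutral probability p = (1 + 0.09 − 0.65)/(1.25 − 0.65) = 0.4400/0.6000 = 0.7333
Terminal stock prices: S_uu = 117.2, S_ud = 60.94, S_dd = 31.69
Terminal payoffs (K − S): max(-52.19, 0) = 0, max(4.062, 0) = 4.062, max(33.31, 0) = 33.31
Node u (S = 93.75): continuation = 1/1.09·[0.7333·0.0000 + 0.2667·4.0625] = 0.9939; exercise value = 0.0000 ≤ continuation, so V_u = 0.9939
Node d (S = 48.75): continuation = 1/1.09·[0.7333·4.0625 + 0.2667·33.3125] = 10.8830; exercise value = 16.2500 > continuation, so V_d = 16.2500 (exercise)
Node 0 (S = 75): continuation = 1/1.09·[0.7333·0.9939 + 0.2667·16.2500] = 4.6442; exercise value = 0.0000 ≤ continuation, so V_0 = 4.6442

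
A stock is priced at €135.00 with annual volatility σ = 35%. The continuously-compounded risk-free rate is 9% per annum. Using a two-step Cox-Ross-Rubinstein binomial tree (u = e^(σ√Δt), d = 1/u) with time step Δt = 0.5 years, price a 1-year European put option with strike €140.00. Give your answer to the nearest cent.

€13.90

CRR parameters: u = e^(σ√Δt) = e^(0.35·√0.5) = 1.2808, d = 1/u = 0.7808
Per-period rate: rΔt = 0.09·0.5 = 0.045, so R = e^0.045 = 1.0460
Risk-neutral probability p = (e^0.045 − 0.7808)/(1.2808 − 0.7808) = 0.2653/0.5000 = 0.5305
Terminal stock prices: S_uu = 221.5, S_ud = 135, S_dd = 82.29
Terminal payoffs (K − S): max(-81.46, 0) = 0, max(5, 0) = 5, max(57.71, 0) = 57.71
Node u (S = 172.9): V_u = e^(−0.045)·[0.5305·0.0000 + 0.4695·5.0000] = 2.2443
Node d (S = 105.4): V_d = e^(−0.045)·[0.5305·5.0000 + 0.4695·57.7058] = 28.4370
Node 0 (S = 135): V_0 = e^(−0.045)·[0.5305·2.2443 + 0.4695·28.4370] = 13.9021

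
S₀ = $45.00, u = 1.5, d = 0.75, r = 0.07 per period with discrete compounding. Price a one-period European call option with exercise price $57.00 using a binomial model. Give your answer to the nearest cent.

Risk-neutral probability p = (1 + 0.07 − 0.75)/(1.5 − 0.75) = 0.3200/0.7500 = 0.4267
Terminal stock prices: S_u = 67.5, S_d = 33.75
Terminal payoffs (S − K): max(10.5, 0) = 10.5, max(-23.25, 0) = 0
Node 0 (S = 45): V_0 = 1/1.07·[0.4267·10.5000 + 0.5733·0.0000] = 4.1869

$4.19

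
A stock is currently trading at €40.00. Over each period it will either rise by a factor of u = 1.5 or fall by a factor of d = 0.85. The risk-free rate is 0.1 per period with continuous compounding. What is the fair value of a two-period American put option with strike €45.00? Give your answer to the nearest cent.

Risk-neutral probability p = (e^0.1 − 0.85)/(1.5 − 0.85) = 0.2552/0.6500 = 0.3926
Terminal stock prices: S_uu = 90, S_ud = 51, S_dd = 28.9
Terminal payoffs (K − S): max(-45, 0) = 0, max(-6, 0) = 0, max(16.1, 0) = 16.1
Node u (S = 60): continuation = e^(−0.1)·[0.3926·0.0000 + 0.6074·0.0000] = 0.0000; exercise value = 0.0000 ≤ continuation, so V_u = 0.0000
Node d (S = 34): continuation = e^(−0.1)·[0.3926·0.0000 + 0.6074·16.1000] = 8.8490; exercise value = 11.0000 > continuation, so V_d = 11.0000 (exercise)
Node 0 (S = 40): continuation = e^(−0.1)·[0.3926·0.0000 + 0.6074·11.0000] = 6.0459; exercise value = 5.0000 ≤ continuation, so V_0 = 6.0459

€6.05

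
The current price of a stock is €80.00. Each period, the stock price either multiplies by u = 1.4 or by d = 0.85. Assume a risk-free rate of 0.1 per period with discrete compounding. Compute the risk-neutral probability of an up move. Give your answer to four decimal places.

p = 0.4545

Risk-neutral probability p = (1 + 0.1 − 0.85)/(1.4 − 0.85) = 0.2500/0.5500 = 0.4545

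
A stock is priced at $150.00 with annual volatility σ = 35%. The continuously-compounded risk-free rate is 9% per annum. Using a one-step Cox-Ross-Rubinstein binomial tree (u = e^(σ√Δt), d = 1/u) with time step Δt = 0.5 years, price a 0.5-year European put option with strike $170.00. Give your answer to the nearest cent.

CRR parameters: u = e^(σ√Δt) = e^(0.35·√0.5) = 1.2808, d = 1/u = 0.7808
Per-period rate: rΔt = 0.09·0.5 = 0.045, so R = e^0.045 = 1.0460
Risk-neutral probability p = (e^0.045 − 0.7808)/(1.2808 − 0.7808) = 0.2653/0.5000 = 0.5305
Terminal stock prices: S_u = 192.1, S_d = 117.1
Terminal payoffs (K − S): max(-22.12, 0) = 0, max(52.89, 0) = 52.89
Node 0 (S = 150): V_0 = e^(−0.045)·[0.5305·0.0000 + 0.4695·52.8860] = 23.7379

$23.74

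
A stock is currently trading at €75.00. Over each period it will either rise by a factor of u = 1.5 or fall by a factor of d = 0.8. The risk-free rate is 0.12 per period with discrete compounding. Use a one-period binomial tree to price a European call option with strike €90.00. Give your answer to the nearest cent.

€9.18

Risk-neutral probability p = (1 + 0.12 − 0.8)/(1.5 − 0.8) = 0.3200/0.7000 = 0.4571
Terminal stock prices: S_u = 112.5, S_d = 60
Terminal payoffs (S − K): max(22.5, 0) = 22.5, max(-30, 0) = 0
Node 0 (S = 75): V_0 = 1/1.12·[0.4571·22.5000 + 0.5429·0.0000] = 9.1837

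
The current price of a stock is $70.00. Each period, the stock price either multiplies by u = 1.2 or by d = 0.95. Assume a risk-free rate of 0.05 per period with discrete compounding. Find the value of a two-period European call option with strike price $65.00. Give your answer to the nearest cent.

Risk-neutral probability p = (1 + 0.05 − 0.95)/(1.2 − 0.95) = 0.1000/0.2500 = 0.4000
Terminal stock prices: S_uu = 100.8, S_ud = 79.8, S_dd = 63.17
Terminal payoffs (S − K): max(35.8, 0) = 35.8, max(14.8, 0) = 14.8, max(-1.825, 0) = 0
Node u (S = 84): V_u = 1/1.05·[0.4000·35.8000 + 0.6000·14.8000] = 22.0952
Node d (S = 66.5): V_d = 1/1.05·[0.4000·14.8000 + 0.6000·0.0000] = 5.6381
Node 0 (S = 70): V_0 = 1/1.05·[0.4000·22.0952 + 0.6000·5.6381] = 11.6390

$11.64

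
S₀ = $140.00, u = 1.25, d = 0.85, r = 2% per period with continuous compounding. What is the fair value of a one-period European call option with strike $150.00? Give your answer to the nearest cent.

Risk-neutral probability p = (e^0.02 − 0.85)/(1.25 − 0.85) = 0.1702/0.4000 = 0.4255
Terminal stock prices: S_u = 175, S_d = 119
Terminal payoffs (S − K): max(25, 0) = 25, max(-31, 0) = 0
Node 0 (S = 140): V_0 = e^(−0.02)·[0.4255·25.0000 + 0.5745·0.0000] = 10.4269

$10.43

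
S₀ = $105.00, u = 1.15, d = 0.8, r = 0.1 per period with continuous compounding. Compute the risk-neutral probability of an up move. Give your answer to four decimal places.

Risk-neutral probability p = (e^0.1 − 0.8)/(1.15 − 0.8) = 0.3052/0.3500 = 0.8719

p = 0.8719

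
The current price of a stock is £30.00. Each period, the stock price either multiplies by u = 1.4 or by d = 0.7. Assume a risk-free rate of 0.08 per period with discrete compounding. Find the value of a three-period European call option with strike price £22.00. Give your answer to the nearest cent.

Risk-neutral probability p = (1 + 0.08 − 0.7)/(1.4 − 0.7) = 0.3800/0.7000 = 0.5429
Terminal stock prices: S_uuu = 82.32, S_uud = 41.16, S_udd = 20.58, S_ddd = 10.29
Terminal payoffs (S − K): max(60.32, 0) = 60.32, max(19.16, 0) = 19.16, max(-1.42, 0) = 0, max(-11.71, 0) = 0
Node uu (S = 58.8): V_uu = 1/1.08·[0.5429·60.3200 + 0.4571·19.1600] = 38.4296
Node ud (S = 29.4): V_ud = 1/1.08·[0.5429·19.1600 + 0.4571·0.0000] = 9.6307
Node dd (S = 14.7): V_dd = 1/1.08·[0.5429·0.0000 + 0.4571·0.0000] = 0.0000
Node u (S = 42): V_u = 1/1.08·[0.5429·38.4296 + 0.4571·9.6307] = 23.3930
Node d (S = 21): V_d = 1/1.08·[0.5429·9.6307 + 0.4571·0.0000] = 4.8408
Node 0 (S = 30): V_0 = 1/1.08·[0.5429·23.3930 + 0.4571·4.8408] = 13.8074

£13.81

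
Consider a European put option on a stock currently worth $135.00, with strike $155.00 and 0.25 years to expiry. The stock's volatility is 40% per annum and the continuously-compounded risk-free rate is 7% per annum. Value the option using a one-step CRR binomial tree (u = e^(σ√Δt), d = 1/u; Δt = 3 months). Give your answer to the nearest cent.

$22.11

CRR parameters: u = e^(σ√Δt) = e^(0.4·√0.25) = 1.2214, d = 1/u = 0.8187
Per-period rate: rΔt = 0.07·0.25 = 0.0175, so R = e^0.0175 = 1.0177
Risk-neutral probability p = (e^0.0175 − 0.8187)/(1.2214 − 0.8187) = 0.1989/0.4027 = 0.4940
Terminal stock prices: S_u = 164.9, S_d = 110.5
Terminal payoffs (K − S): max(-9.889, 0) = 0, max(44.47, 0) = 44.47
Node 0 (S = 135): V_0 = e^(−0.0175)·[0.4940·0.0000 + 0.5060·44.4713] = 22.1118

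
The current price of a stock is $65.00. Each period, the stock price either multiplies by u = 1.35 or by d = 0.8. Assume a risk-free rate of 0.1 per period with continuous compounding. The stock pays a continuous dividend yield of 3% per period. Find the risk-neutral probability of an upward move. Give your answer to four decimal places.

Per-period risk-free factor R = e^0.1 = 1.1052; dividend-adjusted growth = e^(0.1−0.03) = 1.0725.
Risk-neutral probability p = (1.0725 − 0.8)/(1.35 − 0.8) = 0.2725/0.5500 = 0.4955

p = 0.4955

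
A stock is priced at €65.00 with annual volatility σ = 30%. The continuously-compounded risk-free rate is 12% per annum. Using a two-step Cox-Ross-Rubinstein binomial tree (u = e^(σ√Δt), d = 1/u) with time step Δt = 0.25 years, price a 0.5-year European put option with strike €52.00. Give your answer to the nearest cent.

€0.69

CRR parameters: u = e^(σ√Δt) = e^(0.3·√0.25) = 1.1618, d = 1/u = 0.8607
Per-period rate: rΔt = 0.12·0.25 = 0.03, so R = e^0.03 = 1.0305
Risk-neutral probability p = (e^0.03 − 0.8607)/(1.1618 − 0.8607) = 0.1697/0.3011 = 0.5637
Terminal stock prices: S_uu = 87.74, S_ud = 65, S_dd = 48.15
Terminal payoffs (K − S): max(-35.74, 0) = 0, max(-13, 0) = 0, max(3.847, 0) = 3.847
Node u (S = 75.52): V_u = e^(−0.03)·[0.5637·0.0000 + 0.4363·0.0000] = 0.0000
Node d (S = 55.95): V_d = e^(−0.03)·[0.5637·0.0000 + 0.4363·3.8468] = 1.6287
Node 0 (S = 65): V_0 = e^(−0.03)·[0.5637·0.0000 + 0.4363·1.6287] = 0.6896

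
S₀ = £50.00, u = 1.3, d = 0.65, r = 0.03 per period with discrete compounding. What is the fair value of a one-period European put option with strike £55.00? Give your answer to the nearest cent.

£9.07

Risk-neutral probability p = (1 + 0.03 − 0.65)/(1.3 − 0.65) = 0.3800/0.6500 = 0.5846
Terminal stock prices: S_u = 65, S_d = 32.5
Terminal payoffs (K − S): max(-10, 0) = 0, max(22.5, 0) = 22.5
Node 0 (S = 50): V_0 = 1/1.03·[0.5846·0.0000 + 0.4154·22.5000] = 9.0739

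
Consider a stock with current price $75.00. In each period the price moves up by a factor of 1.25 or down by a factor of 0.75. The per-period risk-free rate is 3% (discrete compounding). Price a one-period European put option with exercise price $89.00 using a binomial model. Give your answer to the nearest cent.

$13.99

Risk-neutral probability p = (1 + 0.03 − 0.75)/(1.25 − 0.75) = 0.2800/0.5000 = 0.5600
Terminal stock prices: S_u = 93.75, S_d = 56.25
Terminal payoffs (K − S): max(-4.75, 0) = 0, max(32.75, 0) = 32.75
Node 0 (S = 75): V_0 = 1/1.03·[0.5600·0.0000 + 0.4400·32.7500] = 13.9903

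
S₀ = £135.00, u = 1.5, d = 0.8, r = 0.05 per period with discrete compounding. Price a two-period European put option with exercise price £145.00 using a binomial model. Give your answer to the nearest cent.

Risk-neutral probability p = (1 + 0.05 − 0.8)/(1.5 − 0.8) = 0.2500/0.7000 = 0.3571
Terminal stock prices: S_uu = 303.8, S_ud = 162, S_dd = 86.4
Terminal payoffs (K − S): max(-158.8, 0) = 0, max(-17, 0) = 0, max(58.6, 0) = 58.6
Node u (S = 202.5): V_u = 1/1.05·[0.3571·0.0000 + 0.6429·0.0000] = 0.0000
Node d (S = 108): V_d = 1/1.05·[0.3571·0.0000 + 0.6429·58.6000] = 35.8776
Node 0 (S = 135): V_0 = 1/1.05·[0.3571·0.0000 + 0.6429·35.8776] = 21.9658

£21.97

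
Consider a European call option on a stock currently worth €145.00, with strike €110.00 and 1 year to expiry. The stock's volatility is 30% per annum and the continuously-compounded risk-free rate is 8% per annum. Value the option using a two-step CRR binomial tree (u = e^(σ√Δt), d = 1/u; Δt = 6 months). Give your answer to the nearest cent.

€46.38

CRR parameters: u = e^(σ√Δt) = e^(0.3·√0.5) = 1.2363, d = 1/u = 0.8089
Per-period rate: rΔt = 0.08·0.5 = 0.04, so R = e^0.04 = 1.0408
Risk-neutral probability p = (e^0.04 − 0.8089)/(1.2363 − 0.8089) = 0.2320/0.4275 = 0.5426
Terminal stock prices: S_uu = 221.6, S_ud = 145, S_dd = 94.87
Terminal payoffs (S − K): max(111.6, 0) = 111.6, max(35, 0) = 35, max(-15.13, 0) = 0
Node u (S = 179.3): V_u = e^(−0.04)·[0.5426·111.6274 + 0.4574·35.0000] = 73.5783
Node d (S = 117.3): V_d = e^(−0.04)·[0.5426·35.0000 + 0.4574·0.0000] = 18.2477
Node 0 (S = 145): V_0 = e^(−0.04)·[0.5426·73.5783 + 0.4574·18.2477] = 46.3794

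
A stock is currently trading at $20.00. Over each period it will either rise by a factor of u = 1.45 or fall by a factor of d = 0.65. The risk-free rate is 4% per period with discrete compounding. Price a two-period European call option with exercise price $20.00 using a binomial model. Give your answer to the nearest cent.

$4.84

Risk-neutral probability p = (1 + 0.04 − 0.65)/(1.45 − 0.65) = 0.3900/0.8000 = 0.4875
Terminal stock prices: S_uu = 42.05, S_ud = 18.85, S_dd = 8.45
Terminal payoffs (S − K): max(22.05, 0) = 22.05, max(-1.15, 0) = 0, max(-11.55, 0) = 0
Node u (S = 29): V_u = 1/1.04·[0.4875·22.0500 + 0.5125·0.0000] = 10.3359
Node d (S = 13): V_d = 1/1.04·[0.4875·0.0000 + 0.5125·0.0000] = 0.0000
Node 0 (S = 20): V_0 = 1/1.04·[0.4875·10.3359 + 0.5125·0.0000] = 4.8450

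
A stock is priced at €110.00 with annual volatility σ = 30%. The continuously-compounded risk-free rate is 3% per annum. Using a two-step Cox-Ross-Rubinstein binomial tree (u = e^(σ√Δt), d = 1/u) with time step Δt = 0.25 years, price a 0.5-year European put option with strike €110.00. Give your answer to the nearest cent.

CRR parameters: u = e^(σ√Δt) = e^(0.3·√0.25) = 1.1618, d = 1/u = 0.8607
Per-period rate: rΔt = 0.03·0.25 = 0.0075, so R = e^0.0075 = 1.0075
Risk-neutral probability p = (e^0.0075 − 0.8607)/(1.1618 − 0.8607) = 0.1468/0.3011 = 0.4876
Terminal stock prices: S_uu = 148.5, S_ud = 110, S_dd = 81.49
Terminal payoffs (K − S): max(-38.48, 0) = 0, max(0, 0) = 0, max(28.51, 0) = 28.51
Node u (S = 127.8): V_u = e^(−0.0075)·[0.4876·0.0000 + 0.5124·0.0000] = 0.0000
Node d (S = 94.68): V_d = e^(−0.0075)·[0.4876·0.0000 + 0.5124·28.5100] = 14.5002
Node 0 (S = 110): V_0 = e^(−0.0075)·[0.4876·0.0000 + 0.5124·14.5002] = 7.3748

€7.37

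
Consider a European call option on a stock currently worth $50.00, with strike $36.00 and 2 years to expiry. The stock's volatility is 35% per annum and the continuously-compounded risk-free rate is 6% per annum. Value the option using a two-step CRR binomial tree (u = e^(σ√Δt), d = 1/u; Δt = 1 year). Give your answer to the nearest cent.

$20.55

CRR parameters: u = e^(σ√Δt) = e^(0.35·√1) = 1.4191, d = 1/u = 0.7047
Per-period rate: rΔt = 0.06·1 = 0.06, so R = e^0.06 = 1.0618
Risk-neutral probability p = (e^0.06 − 0.7047)/(1.4191 − 0.7047) = 0.3571/0.7144 = 0.4999
Terminal stock prices: S_uu = 100.7, S_ud = 50, S_dd = 24.83
Terminal payoffs (S − K): max(64.69, 0) = 64.69, max(14, 0) = 14, max(-11.17, 0) = 0
Node u (S = 70.95): V_u = e^(−0.06)·[0.4999·64.6876 + 0.5001·14.0000] = 37.0499
Node d (S = 35.23): V_d = e^(−0.06)·[0.4999·14.0000 + 0.5001·0.0000] = 6.5916
Node 0 (S = 50): V_0 = e^(−0.06)·[0.4999·37.0499 + 0.5001·6.5916] = 20.5483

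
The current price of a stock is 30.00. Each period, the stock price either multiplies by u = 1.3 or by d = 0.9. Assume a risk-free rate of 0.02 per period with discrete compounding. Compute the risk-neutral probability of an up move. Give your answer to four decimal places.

Risk-neutral probability p = (1 + 0.02 − 0.9)/(1.3 − 0.9) = 0.1200/0.4000 = 0.3000

p = 0.3000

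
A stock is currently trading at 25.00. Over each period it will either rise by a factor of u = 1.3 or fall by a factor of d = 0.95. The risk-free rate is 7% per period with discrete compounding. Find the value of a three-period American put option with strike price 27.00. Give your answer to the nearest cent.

2.00

Risk-neutral probability p = (1 + 0.07 − 0.95)/(1.3 − 0.95) = 0.1200/0.3500 = 0.3429
Terminal stock prices: S_uuu = 54.93, S_uud = 40.14, S_udd = 29.33, S_ddd = 21.43
Terminal payoffs (K − S): max(-27.93, 0) = 0, max(-13.14, 0) = 0, max(-2.331, 0) = 0, max(5.566, 0) = 5.566
Node uu (S = 42.25): continuation = 1/1.07·[0.3429·0.0000 + 0.6571·0.0000] = 0.0000; exercise value = 0.0000 ≤ continuation, so V_uu = 0.0000
Node ud (S = 30.88): continuation = 1/1.07·[0.3429·0.0000 + 0.6571·0.0000] = 0.0000; exercise value = 0.0000 ≤ continuation, so V_ud = 0.0000
Node dd (S = 22.56): continuation = 1/1.07·[0.3429·0.0000 + 0.6571·5.5656] = 3.4181; exercise value = 4.4375 > continuation, so V_dd = 4.4375 (exercise)
Node u (S = 32.5): continuation = 1/1.07·[0.3429·0.0000 + 0.6571·0.0000] = 0.0000; exercise value = 0.0000 ≤ continuation, so V_u = 0.0000
Node d (S = 23.75): continuation = 1/1.07·[0.3429·0.0000 + 0.6571·4.4375] = 2.7253; exercise value = 3.2500 > continuation, so V_d = 3.2500 (exercise)
Node 0 (S = 25): continuation = 1/1.07·[0.3429·0.0000 + 0.6571·3.2500] = 1.9960; exercise value = 2.0000 > continuation, so V_0 = 2.0000 (exercise)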